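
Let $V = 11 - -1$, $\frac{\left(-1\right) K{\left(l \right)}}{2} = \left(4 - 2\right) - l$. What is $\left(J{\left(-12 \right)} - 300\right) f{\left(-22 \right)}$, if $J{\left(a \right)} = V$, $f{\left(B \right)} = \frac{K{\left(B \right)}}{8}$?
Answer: $1728$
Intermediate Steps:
$K{\left(l \right)} = -4 + 2 l$ ($K{\left(l \right)} = - 2 \left(\left(4 - 2\right) - l\right) = - 2 \left(2 - l\right) = -4 + 2 l$)
$f{\left(B \right)} = - \frac{1}{2} + \frac{B}{4}$ ($f{\left(B \right)} = \frac{-4 + 2 B}{8} = \left(-4 + 2 B\right) \frac{1}{8} = - \frac{1}{2} + \frac{B}{4}$)
$V = 12$ ($V = 11 + 1 = 12$)
$J{\left(a \right)} = 12$
$\left(J{\left(-12 \right)} - 300\right) f{\left(-22 \right)} = \left(12 - 300\right) \left(- \frac{1}{2} + \frac{1}{4} \left(-22\right)\right) = - 288 \left(- \frac{1}{2} - \frac{11}{2}\right) = \left(-288\right) \left(-6\right) = 1728$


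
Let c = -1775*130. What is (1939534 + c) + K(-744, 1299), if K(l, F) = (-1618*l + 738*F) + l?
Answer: 3870494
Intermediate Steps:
K(l, F) = -1617*l + 738*F
c = -230750
(1939534 + c) + K(-744, 1299) = (1939534 - 230750) + (-1617*(-744) + 738*1299) = 1708784 + (1203048 + 958662) = 1708784 + 2161710 = 3870494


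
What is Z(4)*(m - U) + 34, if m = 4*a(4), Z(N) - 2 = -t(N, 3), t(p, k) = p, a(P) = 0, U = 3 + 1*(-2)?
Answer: 36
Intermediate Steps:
U = 1 (U = 3 - 2 = 1)
Z(N) = 2 - N
m = 0 (m = 4*0 = 0)
Z(4)*(m - U) + 34 = (2 - 1*4)*(0 - 1*1) + 34 = (2 - 4)*(0 - 1) + 34 = -2*(-1) + 34 = 2 + 34 = 36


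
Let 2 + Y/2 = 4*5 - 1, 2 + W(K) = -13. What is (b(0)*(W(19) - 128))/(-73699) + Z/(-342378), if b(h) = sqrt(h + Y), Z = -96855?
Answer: 32285/114126 + 143*sqrt(34)/73699 ≈ 0.29420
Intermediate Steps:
W(K) = -15 (W(K) = -2 - 13 = -15)
Y = 34 (Y = -4 + 2*(4*5 - 1) = -4 + 2*(20 - 1) = -4 + 2*19 = -4 + 38 = 34)
b(h) = sqrt(34 + h) (b(h) = sqrt(h + 34) = sqrt(34 + h))
(b(0)*(W(19) - 128))/(-73699) + Z/(-342378) = (sqrt(34 + 0)*(-15 - 128))/(-73699) - 96855/(-342378) = (sqrt(34)*(-143))*(-1/73699) - 96855*(-1/342378) = -143*sqrt(34)*(-1/73699) + 32285/114126 = 143*sqrt(34)/73699 + 32285/114126 = 32285/114126 + 143*sqrt(34)/73699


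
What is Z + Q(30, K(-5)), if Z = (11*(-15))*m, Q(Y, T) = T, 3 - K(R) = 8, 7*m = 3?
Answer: -530/7 ≈ -75.714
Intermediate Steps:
m = 3/7 (m = (1/7)*3 = 3/7 ≈ 0.42857)
K(R) = -5 (K(R) = 3 - 1*8 = 3 - 8 = -5)
Z = -495/7 (Z = (11*(-15))*(3/7) = -165*3/7 = -495/7 ≈ -70.714)
Z + Q(30, K(-5)) = -495/7 - 5 = -530/7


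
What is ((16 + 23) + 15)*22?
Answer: 1188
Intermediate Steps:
((16 + 23) + 15)*22 = (39 + 15)*22 = 54*22 = 1188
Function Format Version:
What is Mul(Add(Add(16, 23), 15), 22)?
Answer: 1188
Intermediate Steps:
Mul(Add(Add(16, 23), 15), 22) = Mul(Add(39, 15), 22) = Mul(54, 22) = 1188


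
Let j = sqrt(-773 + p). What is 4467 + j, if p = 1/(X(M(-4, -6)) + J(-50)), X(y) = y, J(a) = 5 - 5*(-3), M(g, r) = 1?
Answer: 4467 + 2*I*sqrt(85218)/21 ≈ 4467.0 + 27.802*I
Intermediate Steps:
J(a) = 20 (J(a) = 5 + 15 = 20)
p = 1/21 (p = 1/(1 + 20) = 1/21 ≈ 0.047619)
j = 2*I*sqrt(85218)/21 (j = sqrt(-773 + 1/21) = sqrt(-16232/21) = 2*I*sqrt(85218)/21 ≈ 27.802*I)
4467 + j = 4467 + 2*I*sqrt(85218)/21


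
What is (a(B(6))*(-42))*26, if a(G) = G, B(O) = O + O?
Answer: -13104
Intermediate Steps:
B(O) = 2*O
(a(B(6))*(-42))*26 = ((2*6)*(-42))*26 = (12*(-42))*26 = -504*26 = -13104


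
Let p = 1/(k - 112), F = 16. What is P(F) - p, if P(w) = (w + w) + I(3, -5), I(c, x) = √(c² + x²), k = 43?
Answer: 2209/69 + √34 ≈ 37.845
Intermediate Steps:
p = -1/69 (p = 1/(43 - 112) = 1/(-69) = -1/69 ≈ -0.014493)
P(w) = √34 + 2*w (P(w) = (w + w) + √(3² + (-5)²) = 2*w + √(9 + 25) = 2*w + √34 = √34 + 2*w)
P(F) - p = (√34 + 2*16) - 1*(-1/69) = (√34 + 32) + 1/69 = (32 + √34) + 1/69 = 2209/69 + √34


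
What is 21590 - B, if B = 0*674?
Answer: 21590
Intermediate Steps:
B = 0
21590 - B = 21590 - 1*0 = 21590 + 0 = 21590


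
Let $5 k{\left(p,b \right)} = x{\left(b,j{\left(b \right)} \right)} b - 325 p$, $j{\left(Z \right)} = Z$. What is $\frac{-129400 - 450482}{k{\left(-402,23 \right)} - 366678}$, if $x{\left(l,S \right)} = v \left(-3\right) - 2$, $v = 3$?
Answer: $\frac{2899410}{1702993} \approx 1.7025$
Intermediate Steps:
$x{\left(l,S \right)} = -11$ ($x{\left(l,S \right)} = 3 \left(-3\right) - 2 = -9 - 2 = -11$)
$k{\left(p,b \right)} = - 65 p - \frac{11 b}{5}$ ($k{\left(p,b \right)} = \frac{- 11 b - 325 p}{5} = \frac{- 325 p - 11 b}{5} = - 65 p - \frac{11 b}{5}$)
$\frac{-129400 - 450482}{k{\left(-402,23 \right)} - 366678} = \frac{-129400 - 450482}{\left(\left(-65\right) \left(-402\right) - \frac{253}{5}\right) - 366678} = - \frac{579882}{\left(26130 - \frac{253}{5}\right) - 366678} = - \frac{579882}{\frac{130397}{5} - 366678} = - \frac{579882}{- \frac{1702993}{5}} = \left(-579882\right) \left(- \frac{5}{1702993}\right) = \frac{2899410}{1702993}$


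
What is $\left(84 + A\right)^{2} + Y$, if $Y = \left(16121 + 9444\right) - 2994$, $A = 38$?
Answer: $37455$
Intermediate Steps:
$Y = 22571$ ($Y = 25565 - 2994 = 22571$)
$\left(84 + A\right)^{2} + Y = \left(84 + 38\right)^{2} + 22571 = 122^{2} + 22571 = 14884 + 22571 = 37455$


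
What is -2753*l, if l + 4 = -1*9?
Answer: 35789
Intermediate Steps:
l = -13 (l = -4 - 1*9 = -4 - 9 = -13)
-2753*l = -2753*(-13) = 35789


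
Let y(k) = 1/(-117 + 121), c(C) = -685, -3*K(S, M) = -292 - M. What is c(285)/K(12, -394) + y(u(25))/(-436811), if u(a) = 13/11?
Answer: 598431053/29703148 ≈ 20.147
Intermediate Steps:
K(S, M) = 292/3 + M/3 (K(S, M) = -(-292 - M)/3 = 292/3 + M/3)
u(a) = 13/11 (u(a) = 13*(1/11) = 13/11)
y(k) = 1/4
c(285)/K(12, -394) + y(u(25))/(-436811) = -685/(292/3 + (1/3)*(-394)) + (1/4)/(-436811) = -685/(292/3 - 394/3) + (1/4)*(-1/436811) = -685/(-34) - 1/1747244 = -685*(-1/34) - 1/1747244 = 685/34 - 1/1747244 = 598431053/29703148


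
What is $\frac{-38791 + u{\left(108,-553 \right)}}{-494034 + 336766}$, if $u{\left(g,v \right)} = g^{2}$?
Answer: $\frac{27127}{157268} \approx 0.17249$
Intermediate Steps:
$\frac{-38791 + u{\left(108,-553 \right)}}{-494034 + 336766} = \frac{-38791 + 108^{2}}{-494034 + 336766} = \frac{-38791 + 11664}{-157268} = \left(-27127\right) \left(- \frac{1}{157268}\right) = \frac{27127}{157268}$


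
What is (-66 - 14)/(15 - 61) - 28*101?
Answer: -65004/23 ≈ -2826.3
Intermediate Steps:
(-66 - 14)/(15 - 61) - 28*101 = -80/(-46) - 2828 = -80*(-1/46) - 2828 = 40/23 - 2828 = -65004/23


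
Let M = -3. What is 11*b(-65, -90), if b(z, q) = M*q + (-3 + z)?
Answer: 2222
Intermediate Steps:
b(z, q) = -3 + z - 3*q (b(z, q) = -3*q + (-3 + z) = -3 + z - 3*q)
11*b(-65, -90) = 11*(-3 - 65 - 3*(-90)) = 11*(-3 - 65 + 270) = 11*202 = 2222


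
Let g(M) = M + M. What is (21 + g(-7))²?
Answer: 49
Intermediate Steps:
g(M) = 2*M
(21 + g(-7))² = (21 + 2*(-7))² = (21 - 14)² = 7² = 49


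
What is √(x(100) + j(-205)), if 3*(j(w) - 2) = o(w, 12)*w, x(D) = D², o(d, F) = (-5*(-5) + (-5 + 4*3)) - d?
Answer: I*√6193 ≈ 78.696*I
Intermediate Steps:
o(d, F) = 32 - d (o(d, F) = (25 + (-5 + 12)) - d = (25 + 7) - d = 32 - d)
j(w) = 2 + w*(32 - w)/3 (j(w) = 2 + ((32 - w)*w)/3 = 2 + (w*(32 - w))/3 = 2 + w*(32 - w)/3)
√(x(100) + j(-205)) = √(100² + (2 - ⅓*(-205)*(-32 - 205))) = √(10000 + (2 - ⅓*(-205)*(-237))) = √(10000 + (2 - 16195)) = √(10000 - 16193) = √(-6193) = I*√6193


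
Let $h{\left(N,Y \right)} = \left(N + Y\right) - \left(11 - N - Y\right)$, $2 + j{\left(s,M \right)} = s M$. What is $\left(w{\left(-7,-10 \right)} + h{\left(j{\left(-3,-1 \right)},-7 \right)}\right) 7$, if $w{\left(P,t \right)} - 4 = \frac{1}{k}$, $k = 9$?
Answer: $- \frac{1190}{9} \approx -132.22$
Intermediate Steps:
$w{\left(P,t \right)} = \frac{37}{9}$ ($w{\left(P,t \right)} = 4 + \frac{1}{9} = \frac{37}{9}$)
$j{\left(s,M \right)} = -2 + M s$ ($j{\left(s,M \right)} = -2 + s M = -2 + M s$)
$h{\left(N,Y \right)} = -11 + 2 N + 2 Y$ ($h{\left(N,Y \right)} = \left(N + Y\right) + \left(-11 + N + Y\right) = -11 + 2 N + 2 Y$)
$\left(w{\left(-7,-10 \right)} + h{\left(j{\left(-3,-1 \right)},-7 \right)}\right) 7 = \left(\frac{37}{9} + \left(-11 + 2 \left(-2 - -3\right) + 2 \left(-7\right)\right)\right) 7 = \left(\frac{37}{9} - \left(25 - 2 \left(-2 + 3\right)\right)\right) 7 = \left(\frac{37}{9} - 23\right) 7 = \left(- \frac{170}{9}\right) 7 = - \frac{1190}{9}$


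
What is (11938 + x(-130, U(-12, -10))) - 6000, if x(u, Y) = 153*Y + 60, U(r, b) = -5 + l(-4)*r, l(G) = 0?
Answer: 5233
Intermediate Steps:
U(r, b) = -5 (U(r, b) = -5 + 0*r = -5 + 0 = -5)
x(u, Y) = 60 + 153*Y
(11938 + x(-130, U(-12, -10))) - 6000 = (11938 + (60 + 153*(-5))) - 6000 = (11938 + (60 - 765)) - 6000 = (11938 - 705) - 6000 = 11233 - 6000 = 5233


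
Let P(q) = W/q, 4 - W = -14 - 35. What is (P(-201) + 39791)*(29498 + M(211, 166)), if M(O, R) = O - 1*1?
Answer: 237602742104/201 ≈ 1.1821e+9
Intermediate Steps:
W = 53 (W = 4 - (-14 - 35) = 4 - 1*(-49) = 4 + 49 = 53)
P(q) = 53/q
M(O, R) = -1 + O (M(O, R) = O - 1 = -1 + O)
(P(-201) + 39791)*(29498 + M(211, 166)) = (53/(-201) + 39791)*(29498 + (-1 + 211)) = (53*(-1/201) + 39791)*(29498 + 210) = (-53/201 + 39791)*29708 = (7997938/201)*29708 = 237602742104/201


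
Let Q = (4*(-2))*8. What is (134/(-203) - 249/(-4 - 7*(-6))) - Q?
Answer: 438057/7714 ≈ 56.787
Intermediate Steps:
Q = -64 (Q = -8*8 = -64)
(134/(-203) - 249/(-4 - 7*(-6))) - Q = (134/(-203) - 249/(-4 - 7*(-6))) - 1*(-64) = (134*(-1/203) - 249/(-4 + 42)) + 64 = (-134/203 - 249/38) + 64 = -55639/7714 + 64 = 438057/7714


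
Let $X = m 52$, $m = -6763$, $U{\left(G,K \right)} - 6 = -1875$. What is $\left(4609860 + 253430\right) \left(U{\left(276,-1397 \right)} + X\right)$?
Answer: $-1719391863050$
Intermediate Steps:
$U{\left(G,K \right)} = -1869$ ($U{\left(G,K \right)} = 6 - 1875 = -1869$)
$X = -351676$ ($X = \left(-6763\right) 52 = -351676$)
$\left(4609860 + 253430\right) \left(U{\left(276,-1397 \right)} + X\right) = \left(4609860 + 253430\right) \left(-1869 - 351676\right) = 4863290 \left(-353545\right) = -1719391863050$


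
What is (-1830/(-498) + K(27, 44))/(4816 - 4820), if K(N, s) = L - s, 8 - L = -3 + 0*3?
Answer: 1217/166 ≈ 7.3313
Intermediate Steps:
L = 11 (L = 8 - (-3 + 0*3) = 8 - (-3 + 0) = 8 - 1*(-3) = 8 + 3 = 11)
K(N, s) = 11 - s
(-1830/(-498) + K(27, 44))/(4816 - 4820) = (-1830/(-498) + (11 - 1*44))/(4816 - 4820) = (-1830*(-1/498) + (11 - 44))/(-4) = (305/83 - 33)*(-¼) = -2434/83*(-¼) = 1217/166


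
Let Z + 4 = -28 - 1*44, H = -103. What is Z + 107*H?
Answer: -11097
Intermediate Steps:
Z = -76 (Z = -4 + (-28 - 1*44) = -4 + (-28 - 44) = -4 - 72 = -76)
Z + 107*H = -76 + 107*(-103) = -76 - 11021 = -11097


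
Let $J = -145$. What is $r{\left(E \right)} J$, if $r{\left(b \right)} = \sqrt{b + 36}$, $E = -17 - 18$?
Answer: $-145$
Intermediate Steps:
$E = -35$ ($E = -17 - 18 = -35$)
$r{\left(b \right)} = \sqrt{36 + b}$
$r{\left(E \right)} J = \sqrt{36 - 35} \left(-145\right) = \sqrt{1} \left(-145\right) = 1 \left(-145\right) = -145$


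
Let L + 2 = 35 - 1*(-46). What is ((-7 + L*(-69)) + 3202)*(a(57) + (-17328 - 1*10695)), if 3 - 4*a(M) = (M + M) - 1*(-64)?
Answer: 63318588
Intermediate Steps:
a(M) = -61/4 - M/2 (a(M) = ¾ - ((M + M) - 1*(-64))/4 = ¾ - (2*M + 64)/4 = ¾ - (64 + 2*M)/4 = ¾ + (-16 - M/2) = -61/4 - M/2)
L = 79 (L = -2 + (35 - 1*(-46)) = -2 + (35 + 46) = -2 + 81 = 79)
((-7 + L*(-69)) + 3202)*(a(57) + (-17328 - 1*10695)) = ((-7 + 79*(-69)) + 3202)*((-61/4 - ½*57) + (-17328 - 1*10695)) = ((-7 - 5451) + 3202)*((-61/4 - 57/2) + (-17328 - 10695)) = (-5458 + 3202)*(-175/4 - 28023) = -2256*(-112267/4) = 63318588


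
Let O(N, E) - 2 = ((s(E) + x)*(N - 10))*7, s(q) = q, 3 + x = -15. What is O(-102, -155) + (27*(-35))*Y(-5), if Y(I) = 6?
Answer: 129964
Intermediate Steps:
x = -18 (x = -3 - 15 = -18)
O(N, E) = 2 + 7*(-18 + E)*(-10 + N) (O(N, E) = 2 + ((E - 18)*(N - 10))*7 = 2 + ((-18 + E)*(-10 + N))*7 = 2 + 7*(-18 + E)*(-10 + N))
O(-102, -155) + (27*(-35))*Y(-5) = (1262 - 126*(-102) - 70*(-155) + 7*(-155)*(-102)) + (27*(-35))*6 = (1262 + 12852 + 10850 + 110670) - 945*6 = 135634 - 5670 = 129964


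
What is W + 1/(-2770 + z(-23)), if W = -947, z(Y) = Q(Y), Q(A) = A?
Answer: -2644972/2793 ≈ -947.00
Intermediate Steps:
z(Y) = Y
W + 1/(-2770 + z(-23)) = -947 + 1/(-2770 - 23) = -947 + 1/(-2793) = -947 - 1/2793 = -2644972/2793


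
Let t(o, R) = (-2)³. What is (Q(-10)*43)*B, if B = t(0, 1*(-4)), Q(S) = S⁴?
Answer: -3440000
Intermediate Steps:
t(o, R) = -8
B = -8
(Q(-10)*43)*B = ((-10)⁴*43)*(-8) = (10000*43)*(-8) = 430000*(-8) = -3440000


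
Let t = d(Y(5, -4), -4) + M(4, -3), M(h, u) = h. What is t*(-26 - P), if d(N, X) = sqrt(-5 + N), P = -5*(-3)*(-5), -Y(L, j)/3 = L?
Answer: 196 + 98*I*sqrt(5) ≈ 196.0 + 219.13*I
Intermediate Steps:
Y(L, j) = -3*L
P = -75 (P = 15*(-5) = -75)
t = 4 + 2*I*sqrt(5) (t = sqrt(-5 - 3*5) + 4 = sqrt(-5 - 15) + 4 = sqrt(-20) + 4 = 2*I*sqrt(5) + 4 = 4 + 2*I*sqrt(5) ≈ 4.0 + 4.4721*I)
t*(-26 - P) = (4 + 2*I*sqrt(5))*(-26 - 1*(-75)) = (4 + 2*I*sqrt(5))*(-26 + 75) = (4 + 2*I*sqrt(5))*49 = 196 + 98*I*sqrt(5)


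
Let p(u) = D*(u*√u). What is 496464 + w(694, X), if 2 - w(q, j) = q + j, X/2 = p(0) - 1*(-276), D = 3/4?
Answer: 495220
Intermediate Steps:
D = ¾ (D = 3*(¼) = ¾ ≈ 0.75000)
p(u) = 3*u^(3/2)/4 (p(u) = 3*(u*√u)/4 = 3*u^(3/2)/4)
X = 552 (X = 2*(3*0^(3/2)/4 - 1*(-276)) = 2*((¾)*0 + 276) = 2*(0 + 276) = 2*276 = 552)
w(q, j) = 2 - j - q (w(q, j) = 2 - (q + j) = 2 - (j + q) = 2 + (-j - q) = 2 - j - q)
496464 + w(694, X) = 496464 + (2 - 1*552 - 1*694) = 496464 + (2 - 552 - 694) = 496464 - 1244 = 495220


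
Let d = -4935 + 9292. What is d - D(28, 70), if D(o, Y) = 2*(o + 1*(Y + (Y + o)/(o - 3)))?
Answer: 103829/25 ≈ 4153.2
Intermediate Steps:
d = 4357
D(o, Y) = 2*Y + 2*o + 2*(Y + o)/(-3 + o) (D(o, Y) = 2*(o + 1*(Y + (Y + o)/(-3 + o))) = 2*(o + (Y + (Y + o)/(-3 + o))) = 2*(Y + o + (Y + o)/(-3 + o)) = 2*Y + 2*o + 2*(Y + o)/(-3 + o))
d - D(28, 70) = 4357 - 2*(28² - 2*70 - 2*28 + 70*28)/(-3 + 28) = 4357 - 2*(784 - 140 - 56 + 1960)/25 = 4357 - 2*2548/25 = 4357 - 1*5096/25 = 4357 - 5096/25 = 103829/25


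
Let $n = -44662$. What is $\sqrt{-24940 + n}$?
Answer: $i \sqrt{69602} \approx 263.82 i$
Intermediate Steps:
$\sqrt{-24940 + n} = \sqrt{-24940 - 44662} = \sqrt{-69602} = i \sqrt{69602}$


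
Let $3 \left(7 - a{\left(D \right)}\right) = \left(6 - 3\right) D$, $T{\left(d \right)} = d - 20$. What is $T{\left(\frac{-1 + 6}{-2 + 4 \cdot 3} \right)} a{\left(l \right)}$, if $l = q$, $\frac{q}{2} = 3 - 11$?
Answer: $- \frac{897}{2} \approx -448.5$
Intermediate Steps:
$q = -16$ ($q = 2 \left(3 - 11\right) = 2 \left(-8\right) = -16$)
$l = -16$
$T{\left(d \right)} = -20 + d$ ($T{\left(d \right)} = d - 20 = -20 + d$)
$a{\left(D \right)} = 7 - D$ ($a{\left(D \right)} = 7 - \frac{\left(6 - 3\right) D}{3} = 7 - \frac{3 D}{3} = 7 - D$)
$T{\left(\frac{-1 + 6}{-2 + 4 \cdot 3} \right)} a{\left(l \right)} = \left(-20 + \frac{-1 + 6}{-2 + 4 \cdot 3}\right) \left(7 - -16\right) = \left(-20 + \frac{5}{-2 + 12}\right) \left(7 + 16\right) = \left(-20 + \frac{5}{10}\right) 23 = \left(-20 + 5 \cdot \frac{1}{10}\right) 23 = \left(-20 + \frac{1}{2}\right) 23 = \left(- \frac{39}{2}\right) 23 = - \frac{897}{2}$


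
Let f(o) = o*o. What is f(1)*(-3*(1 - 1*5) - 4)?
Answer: 8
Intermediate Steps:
f(o) = o²
f(1)*(-3*(1 - 1*5) - 4) = 1²*(-3*(1 - 1*5) - 4) = 1*(-3*(1 - 5) - 4) = 1*(-3*(-4) - 4) = 1*(12 - 4) = 1*8 = 8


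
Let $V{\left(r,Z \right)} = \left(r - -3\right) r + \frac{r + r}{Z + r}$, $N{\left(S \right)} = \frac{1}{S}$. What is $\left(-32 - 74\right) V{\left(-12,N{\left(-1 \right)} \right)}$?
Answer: $- \frac{151368}{13} \approx -11644.0$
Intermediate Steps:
$V{\left(r,Z \right)} = r \left(3 + r\right) + \frac{2 r}{Z + r}$ ($V{\left(r,Z \right)} = \left(r + 3\right) r + \frac{2 r}{Z + r} = \left(3 + r\right) r + \frac{2 r}{Z + r} = r \left(3 + r\right) + \frac{2 r}{Z + r}$)
$\left(-32 - 74\right) V{\left(-12,N{\left(-1 \right)} \right)} = \left(-32 - 74\right) \left(- \frac{12 \left(2 + \left(-12\right)^{2} + \frac{3}{-1} + 3 \left(-12\right) + \frac{1}{-1} \left(-12\right)\right)}{\frac{1}{-1} - 12}\right) = - 106 \left(- \frac{12 \left(2 + 144 + 3 \left(-1\right) - 36 - -12\right)}{-1 - 12}\right) = - 106 \left(- \frac{12 \left(2 + 144 - 3 - 36 + 12\right)}{-13}\right) = - 106 \left(\left(-12\right) \left(- \frac{1}{13}\right) 119\right) = \left(-106\right) \frac{1428}{13} = - \frac{151368}{13}$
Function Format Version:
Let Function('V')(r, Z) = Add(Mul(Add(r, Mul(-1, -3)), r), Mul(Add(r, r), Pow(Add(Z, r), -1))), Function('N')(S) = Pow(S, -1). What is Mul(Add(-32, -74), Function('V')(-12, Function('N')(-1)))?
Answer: Rational(-151368, 13) ≈ -11644.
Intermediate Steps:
Function('V')(r, Z) = Add(Mul(r, Add(3, r)), Mul(2, r, Pow(Add(Z, r), -1))) (Function('V')(r, Z) = Add(Mul(Add(r, 3), r), Mul(Mul(2, r), Pow(Add(Z, r), -1))) = Add(Mul(Add(3, r), r), Mul(2, r, Pow(Add(Z, r), -1))) = Add(Mul(r, Add(3, r)), Mul(2, r, Pow(Add(Z, r), -1))))
Mul(Add(-32, -74), Function('V')(-12, Function('N')(-1))) = Mul(Add(-32, -74), Mul(-12, Pow(Add(Pow(-1, -1), -12), -1), Add(2, Pow(-12, 2), Mul(3, Pow(-1, -1)), Mul(3, -12), Mul(Pow(-1, -1), -12)))) = Mul(-106, Mul(-12, Pow(Add(-1, -12), -1), Add(2, 144, Mul(3, -1), -36, Mul(-1, -12)))) = Mul(-106, Mul(-12, Pow(-13, -1), Add(2, 144, -3, -36, 12))) = Mul(-106, Mul(-12, Rational(-1, 13), 119)) = Mul(-106, Rational(1428, 13)) = Rational(-151368, 13)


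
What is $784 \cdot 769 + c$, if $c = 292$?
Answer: $603188$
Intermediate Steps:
$784 \cdot 769 + c = 784 \cdot 769 + 292 = 602896 + 292 = 603188$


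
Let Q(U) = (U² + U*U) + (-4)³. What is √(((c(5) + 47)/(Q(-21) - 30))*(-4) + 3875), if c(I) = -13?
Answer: √150378177/197 ≈ 62.248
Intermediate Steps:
Q(U) = -64 + 2*U² (Q(U) = (U² + U²) - 64 = 2*U² - 64 = -64 + 2*U²)
√(((c(5) + 47)/(Q(-21) - 30))*(-4) + 3875) = √(((-13 + 47)/((-64 + 2*(-21)²) - 30))*(-4) + 3875) = √((34/((-64 + 2*441) - 30))*(-4) + 3875) = √((34/((-64 + 882) - 30))*(-4) + 3875) = √((34/(818 - 30))*(-4) + 3875) = √((34/788)*(-4) + 3875) = √((34*(1/788))*(-4) + 3875) = √((17/394)*(-4) + 3875) = √(-34/197 + 3875) = √(763341/197) = √150378177/197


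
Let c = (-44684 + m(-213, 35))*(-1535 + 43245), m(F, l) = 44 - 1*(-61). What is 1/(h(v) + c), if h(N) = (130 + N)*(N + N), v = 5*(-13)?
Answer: -1/1859398540 ≈ -5.3781e-10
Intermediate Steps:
m(F, l) = 105 (m(F, l) = 44 + 61 = 105)
c = -1859390090 (c = (-44684 + 105)*(-1535 + 43245) = -44579*41710 = -1859390090)
v = -65
h(N) = 2*N*(130 + N) (h(N) = (130 + N)*(2*N) = 2*N*(130 + N))
1/(h(v) + c) = 1/(2*(-65)*(130 - 65) - 1859390090) = 1/(2*(-65)*65 - 1859390090) = 1/(-8450 - 1859390090) = 1/(-1859398540) = -1/1859398540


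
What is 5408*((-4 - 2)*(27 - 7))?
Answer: -648960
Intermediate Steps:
5408*((-4 - 2)*(27 - 7)) = 5408*(-6*20) = 5408*(-120) = -648960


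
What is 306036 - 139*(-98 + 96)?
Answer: 306314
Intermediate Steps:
306036 - 139*(-98 + 96) = 306036 - 139*(-2) = 306036 - 1*(-278) = 306036 + 278 = 306314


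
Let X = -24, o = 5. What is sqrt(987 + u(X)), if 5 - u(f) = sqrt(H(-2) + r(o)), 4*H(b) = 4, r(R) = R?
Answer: sqrt(992 - sqrt(6)) ≈ 31.457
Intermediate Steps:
H(b) = 1 (H(b) = (1/4)*4 = 1)
u(f) = 5 - sqrt(6) (u(f) = 5 - sqrt(1 + 5) = 5 - sqrt(6))
sqrt(987 + u(X)) = sqrt(987 + (5 - sqrt(6))) = sqrt(992 - sqrt(6))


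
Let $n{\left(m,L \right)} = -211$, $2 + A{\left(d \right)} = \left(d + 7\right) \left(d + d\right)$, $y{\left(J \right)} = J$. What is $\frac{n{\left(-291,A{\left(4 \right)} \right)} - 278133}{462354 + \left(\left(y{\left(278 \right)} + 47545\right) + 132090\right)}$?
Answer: $- \frac{278344}{642267} \approx -0.43338$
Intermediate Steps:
$A{\left(d \right)} = -2 + 2 d \left(7 + d\right)$ ($A{\left(d \right)} = -2 + \left(d + 7\right) \left(d + d\right) = -2 + \left(7 + d\right) 2 d = -2 + 2 d \left(7 + d\right)$)
$\frac{n{\left(-291,A{\left(4 \right)} \right)} - 278133}{462354 + \left(\left(y{\left(278 \right)} + 47545\right) + 132090\right)} = \frac{-211 - 278133}{462354 + \left(\left(278 + 47545\right) + 132090\right)} = - \frac{278344}{462354 + \left(47823 + 132090\right)} = - \frac{278344}{462354 + 179913} = - \frac{278344}{642267}$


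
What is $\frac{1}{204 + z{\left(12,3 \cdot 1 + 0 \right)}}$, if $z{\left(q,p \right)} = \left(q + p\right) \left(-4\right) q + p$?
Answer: $- \frac{1}{513} \approx -0.0019493$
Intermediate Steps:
$z{\left(q,p \right)} = p + q \left(- 4 p - 4 q\right)$ ($z{\left(q,p \right)} = \left(p + q\right) \left(-4\right) q + p = \left(- 4 p - 4 q\right) q + p = q \left(- 4 p - 4 q\right) + p = p + q \left(- 4 p - 4 q\right)$)
$\frac{1}{204 + z{\left(12,3 \cdot 1 + 0 \right)}} = \frac{1}{204 - \left(-3 + 576 + 4 \left(3 \cdot 1 + 0\right) 12\right)} = \frac{1}{204 - \left(573 + 4 \left(3 + 0\right) 12\right)} = \frac{1}{204 - \left(573 + 144\right)} = \frac{1}{204 - 717} = \frac{1}{-513} = - \frac{1}{513}$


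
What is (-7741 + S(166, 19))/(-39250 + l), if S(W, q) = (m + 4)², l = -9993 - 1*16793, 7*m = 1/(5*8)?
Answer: 201879253/1725740800 ≈ 0.11698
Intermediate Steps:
m = 1/280 (m = (1/(5*8))/7 = ((⅕)*(⅛))/7 = (⅐)*(1/40) = 1/280 ≈ 0.0035714)
l = -26786 (l = -9993 - 16793 = -26786)
S(W, q) = 1256641/78400 (S(W, q) = (1/280 + 4)² = (1121/280)² = 1256641/78400)
(-7741 + S(166, 19))/(-39250 + l) = (-7741 + 1256641/78400)/(-39250 - 26786) = -605637759/78400/(-66036) = -605637759/78400*(-1/66036) = 201879253/1725740800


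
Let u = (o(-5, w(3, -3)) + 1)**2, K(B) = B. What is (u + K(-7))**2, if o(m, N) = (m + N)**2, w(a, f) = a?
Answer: 324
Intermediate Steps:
o(m, N) = (N + m)**2
u = 25 (u = ((3 - 5)**2 + 1)**2 = ((-2)**2 + 1)**2 = (4 + 1)**2 = 5**2 = 25)
(u + K(-7))**2 = (25 - 7)**2 = 18**2 = 324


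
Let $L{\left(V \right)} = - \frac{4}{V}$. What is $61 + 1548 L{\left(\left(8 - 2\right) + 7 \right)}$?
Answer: $- \frac{5399}{13} \approx -415.31$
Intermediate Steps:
$61 + 1548 L{\left(\left(8 - 2\right) + 7 \right)} = 61 + 1548 \left(- \frac{4}{\left(8 - 2\right) + 7}\right) = 61 + 1548 \left(- \frac{4}{6 + 7}\right) = 61 + 1548 \left(- \frac{4}{13}\right) = 61 - \frac{6192}{13} = - \frac{5399}{13}$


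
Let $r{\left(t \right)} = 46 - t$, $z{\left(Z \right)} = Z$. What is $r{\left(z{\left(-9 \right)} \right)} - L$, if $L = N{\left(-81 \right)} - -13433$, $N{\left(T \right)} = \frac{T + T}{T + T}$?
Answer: $-13379$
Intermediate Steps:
$N{\left(T \right)} = 1$ ($N{\left(T \right)} = \frac{2 T}{2 T} = 2 T \frac{1}{2 T} = 1$)
$L = 13434$ ($L = 1 - -13433 = 1 + 13433 = 13434$)
$r{\left(z{\left(-9 \right)} \right)} - L = \left(46 - -9\right) - 13434 = \left(46 + 9\right) - 13434 = 55 - 13434 = -13379$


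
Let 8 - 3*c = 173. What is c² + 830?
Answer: 3855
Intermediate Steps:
c = -55 (c = 8/3 - ⅓*173 = 8/3 - 173/3 = -55)
c² + 830 = (-55)² + 830 = 3025 + 830 = 3855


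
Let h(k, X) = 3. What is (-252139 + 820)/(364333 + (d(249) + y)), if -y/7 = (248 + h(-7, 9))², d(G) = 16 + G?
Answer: 251319/76409 ≈ 3.2891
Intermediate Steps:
y = -441007 (y = -7*(248 + 3)² = -7*251² = -7*63001 = -441007)
(-252139 + 820)/(364333 + (d(249) + y)) = (-252139 + 820)/(364333 + ((16 + 249) - 441007)) = -251319/(364333 + (265 - 441007)) = -251319/(364333 - 440742) = -251319/(-76409) = -251319*(-1/76409) = 251319/76409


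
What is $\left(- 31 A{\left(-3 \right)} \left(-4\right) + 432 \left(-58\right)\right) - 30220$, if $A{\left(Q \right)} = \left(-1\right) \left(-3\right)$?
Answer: $-54904$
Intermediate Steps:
$A{\left(Q \right)} = 3$
$\left(- 31 A{\left(-3 \right)} \left(-4\right) + 432 \left(-58\right)\right) - 30220 = \left(\left(-31\right) 3 \left(-4\right) + 432 \left(-58\right)\right) - 30220 = \left(\left(-93\right) \left(-4\right) - 25056\right) - 30220 = \left(372 - 25056\right) - 30220 = -24684 - 30220 = -54904$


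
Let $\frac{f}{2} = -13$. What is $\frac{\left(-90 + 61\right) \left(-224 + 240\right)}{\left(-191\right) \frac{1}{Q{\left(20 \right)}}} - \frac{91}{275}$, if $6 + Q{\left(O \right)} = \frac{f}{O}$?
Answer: $- \frac{948861}{52525} \approx -18.065$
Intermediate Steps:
$f = -26$ ($f = 2 \left(-13\right) = -26$)
$Q{\left(O \right)} = -6 - \frac{26}{O}$
$\frac{\left(-90 + 61\right) \left(-224 + 240\right)}{\left(-191\right) \frac{1}{Q{\left(20 \right)}}} - \frac{91}{275} = \frac{\left(-90 + 61\right) \left(-224 + 240\right)}{\left(-191\right) \frac{1}{-6 - \frac{26}{20}}} - \frac{91}{275} = \frac{\left(-29\right) 16}{\left(-191\right) \frac{1}{-6 - \frac{13}{10}}} - \frac{91}{275} = - \frac{464}{\left(-191\right) \frac{1}{-6 - \frac{13}{10}}} - \frac{91}{275} = - \frac{464}{\left(-191\right) \frac{1}{- \frac{73}{10}}} - \frac{91}{275} = - \frac{464}{\left(-191\right) \left(- \frac{10}{73}\right)} - \frac{91}{275} = - \frac{464}{\frac{1910}{73}} - \frac{91}{275} = \left(-464\right) \frac{73}{1910} - \frac{91}{275} = - \frac{16936}{955} - \frac{91}{275} = - \frac{948861}{52525}$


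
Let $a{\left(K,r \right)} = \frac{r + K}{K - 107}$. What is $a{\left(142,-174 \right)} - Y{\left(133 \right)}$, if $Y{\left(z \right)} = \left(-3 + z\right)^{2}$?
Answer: $- \frac{591532}{35} \approx -16901.0$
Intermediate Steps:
$a{\left(K,r \right)} = \frac{K + r}{-107 + K}$
$a{\left(142,-174 \right)} - Y{\left(133 \right)} = \frac{142 - 174}{-107 + 142} - \left(-3 + 133\right)^{2} = \frac{1}{35} \left(-32\right) - 130^{2} = \frac{1}{35} \left(-32\right) - 16900 = - \frac{32}{35} - 16900 = - \frac{591532}{35}$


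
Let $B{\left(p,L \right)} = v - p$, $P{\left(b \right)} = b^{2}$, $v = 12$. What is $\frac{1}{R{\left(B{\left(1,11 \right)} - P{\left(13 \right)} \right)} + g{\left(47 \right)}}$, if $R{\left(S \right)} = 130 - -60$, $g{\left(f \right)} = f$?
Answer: $\frac{1}{237} \approx 0.0042194$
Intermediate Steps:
$B{\left(p,L \right)} = 12 - p$
$R{\left(S \right)} = 190$ ($R{\left(S \right)} = 130 + 60 = 190$)
$\frac{1}{R{\left(B{\left(1,11 \right)} - P{\left(13 \right)} \right)} + g{\left(47 \right)}} = \frac{1}{190 + 47} = \frac{1}{237}$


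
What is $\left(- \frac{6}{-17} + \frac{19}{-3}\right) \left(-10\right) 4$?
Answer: $\frac{12200}{51} \approx 239.22$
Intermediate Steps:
$\left(- \frac{6}{-17} + \frac{19}{-3}\right) \left(-10\right) 4 = \left(\left(-6\right) \left(- \frac{1}{17}\right) + 19 \left(- \frac{1}{3}\right)\right) \left(-10\right) 4 = \left(\frac{6}{17} - \frac{19}{3}\right) \left(-10\right) 4 = \left(- \frac{305}{51}\right) \left(-10\right) 4 = \frac{3050}{51} \cdot 4 = \frac{12200}{51}$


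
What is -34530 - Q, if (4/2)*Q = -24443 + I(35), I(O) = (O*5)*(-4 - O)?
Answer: -18896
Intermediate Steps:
I(O) = 5*O*(-4 - O) (I(O) = (5*O)*(-4 - O) = 5*O*(-4 - O))
Q = -15634 (Q = (-24443 - 5*35*(4 + 35))/2 = (-24443 - 5*35*39)/2 = (-24443 - 6825)/2 = (1/2)*(-31268) = -15634)
-34530 - Q = -34530 - 1*(-15634) = -34530 + 15634 = -18896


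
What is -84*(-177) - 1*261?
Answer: 14607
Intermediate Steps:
-84*(-177) - 1*261 = 14868 - 261 = 14607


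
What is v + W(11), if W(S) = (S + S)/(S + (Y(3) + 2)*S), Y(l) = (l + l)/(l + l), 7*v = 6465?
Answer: 12937/14 ≈ 924.07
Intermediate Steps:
v = 6465/7 (v = (⅐)*6465 = 6465/7 ≈ 923.57)
Y(l) = 1 (Y(l) = (2*l)/((2*l)) = (2*l)*(1/(2*l)) = 1)
W(S) = ½ (W(S) = (S + S)/(S + (1 + 2)*S) = (2*S)/(S + 3*S) = (2*S)/((4*S)) = (2*S)*(1/(4*S)) = ½)
v + W(11) = 6465/7 + ½ = 12937/14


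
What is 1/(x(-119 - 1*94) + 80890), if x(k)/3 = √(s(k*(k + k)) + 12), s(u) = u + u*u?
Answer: -40445/33779043223 + 111*√6014226/67558086446 ≈ 2.8320e-6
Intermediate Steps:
s(u) = u + u²
x(k) = 3*√(12 + 2*k²*(1 + 2*k²)) (x(k) = 3*√((k*(k + k))*(1 + k*(k + k)) + 12) = 3*√((k*(2*k))*(1 + k*(2*k)) + 12) = 3*√((2*k²)*(1 + 2*k²) + 12) = 3*√(2*k²*(1 + 2*k²) + 12) = 3*√(12 + 2*k²*(1 + 2*k²)))
1/(x(-119 - 1*94) + 80890) = 1/(3*√(12 + 2*(-119 - 1*94)² + 4*(-119 - 1*94)⁴) + 80890) = 1/(3*√(12 + 2*(-119 - 94)² + 4*(-119 - 94)⁴) + 80890) = 1/(3*√(12 + 2*(-213)² + 4*(-213)⁴) + 80890) = 1/(3*√(12 + 2*45369 + 4*2058346161) + 80890) = 1/(3*√(12 + 90738 + 8233384644) + 80890) = 1/(3*√8233475394 + 80890) = 1/(3*(37*√6014226) + 80890) = 1/(111*√6014226 + 80890) = 1/(80890 + 111*√6014226)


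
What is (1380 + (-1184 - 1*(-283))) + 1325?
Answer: 1804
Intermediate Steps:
(1380 + (-1184 - 1*(-283))) + 1325 = (1380 + (-1184 + 283)) + 1325 = (1380 - 901) + 1325 = 479 + 1325 = 1804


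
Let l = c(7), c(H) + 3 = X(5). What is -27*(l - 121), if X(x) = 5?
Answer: 3213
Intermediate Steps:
c(H) = 2 (c(H) = -3 + 5 = 2)
l = 2
-27*(l - 121) = -27*(2 - 121) = -27*(-119) = 3213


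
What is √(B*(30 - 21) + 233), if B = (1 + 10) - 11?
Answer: √233 ≈ 15.264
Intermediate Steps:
B = 0 (B = 11 - 11 = 0)
√(B*(30 - 21) + 233) = √(0*(30 - 21) + 233) = √(0*9 + 233) = √(0 + 233) = √233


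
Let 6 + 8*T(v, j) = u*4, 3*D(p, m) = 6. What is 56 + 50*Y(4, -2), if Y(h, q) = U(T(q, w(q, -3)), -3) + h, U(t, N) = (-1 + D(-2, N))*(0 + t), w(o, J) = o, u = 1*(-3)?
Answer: 287/2 ≈ 143.50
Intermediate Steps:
D(p, m) = 2 (D(p, m) = (⅓)*6 = 2)
u = -3
T(v, j) = -9/4 (T(v, j) = -¾ + (-3*4)/8 = -¾ + (⅛)*(-12) = -¾ - 3/2 = -9/4)
U(t, N) = t (U(t, N) = (-1 + 2)*(0 + t) = 1*t = t)
Y(h, q) = -9/4 + h
56 + 50*Y(4, -2) = 56 + 50*(-9/4 + 4) = 56 + 50*(7/4) = 56 + 175/2 = 287/2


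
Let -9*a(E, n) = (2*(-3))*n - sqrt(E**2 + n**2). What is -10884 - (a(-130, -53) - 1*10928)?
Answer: 238/3 - sqrt(19709)/9 ≈ 63.735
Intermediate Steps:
a(E, n) = sqrt(E**2 + n**2)/9 + 2*n/3 (a(E, n) = -((2*(-3))*n - sqrt(E**2 + n**2))/9 = -(-6*n - sqrt(E**2 + n**2))/9 = -(-sqrt(E**2 + n**2) - 6*n)/9 = sqrt(E**2 + n**2)/9 + 2*n/3)
-10884 - (a(-130, -53) - 1*10928) = -10884 - ((sqrt((-130)**2 + (-53)**2)/9 + (2/3)*(-53)) - 1*10928) = -10884 - ((sqrt(16900 + 2809)/9 - 106/3) - 10928) = -10884 - ((sqrt(19709)/9 - 106/3) - 10928) = -10884 - ((-106/3 + sqrt(19709)/9) - 10928) = -10884 - (-32890/3 + sqrt(19709)/9) = -10884 + (32890/3 - sqrt(19709)/9) = 238/3 - sqrt(19709)/9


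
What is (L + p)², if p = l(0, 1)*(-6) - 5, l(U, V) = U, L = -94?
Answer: 9801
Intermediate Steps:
p = -5 (p = 0*(-6) - 5 = 0 - 5 = -5)
(L + p)² = (-94 - 5)² = (-99)² = 9801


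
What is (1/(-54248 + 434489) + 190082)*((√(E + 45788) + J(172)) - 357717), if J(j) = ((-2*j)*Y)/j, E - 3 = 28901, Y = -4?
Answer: -25854122576952967/380241 + 144553939526*√18673/380241 ≈ -6.7942e+10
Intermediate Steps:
E = 28904 (E = 3 + 28901 = 28904)
J(j) = 8 (J(j) = (-2*j*(-4))/j = (8*j)/j = 8)
(1/(-54248 + 434489) + 190082)*((√(E + 45788) + J(172)) - 357717) = (1/(-54248 + 434489) + 190082)*((√(28904 + 45788) + 8) - 357717) = (1/380241 + 190082)*((√74692 + 8) - 357717) = (1/380241 + 190082)*((2*√18673 + 8) - 357717) = 72276969763*((8 + 2*√18673) - 357717)/380241 = 72276969763*(-357709 + 2*√18673)/380241 = -25854122576952967/380241 + 144553939526*√18673/380241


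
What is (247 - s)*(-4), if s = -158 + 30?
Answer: -1500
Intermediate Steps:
s = -128
(247 - s)*(-4) = (247 - 1*(-128))*(-4) = (247 + 128)*(-4) = 375*(-4) = -1500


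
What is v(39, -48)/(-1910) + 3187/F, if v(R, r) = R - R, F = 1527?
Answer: 3187/1527 ≈ 2.0871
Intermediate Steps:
v(R, r) = 0
v(39, -48)/(-1910) + 3187/F = 0/(-1910) + 3187/1527 = 0*(-1/1910) + 3187*(1/1527) = 0 + 3187/1527 = 3187/1527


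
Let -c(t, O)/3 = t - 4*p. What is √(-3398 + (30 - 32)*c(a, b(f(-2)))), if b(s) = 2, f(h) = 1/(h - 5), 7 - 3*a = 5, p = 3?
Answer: I*√3466 ≈ 58.873*I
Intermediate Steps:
a = ⅔ (a = 7/3 - ⅓*5 = 7/3 - 5/3 = ⅔ ≈ 0.66667)
f(h) = 1/(-5 + h)
c(t, O) = 36 - 3*t (c(t, O) = -3*(t - 4*3) = -3*(t - 12) = -3*(-12 + t) = 36 - 3*t)
√(-3398 + (30 - 32)*c(a, b(f(-2)))) = √(-3398 + (30 - 32)*(36 - 3*⅔)) = √(-3398 - 2*(36 - 2)) = √(-3398 - 2*34) = √(-3398 - 68) = √(-3466) = I*√3466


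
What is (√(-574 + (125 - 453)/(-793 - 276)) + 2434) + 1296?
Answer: 3730 + 3*I*√72843798/1069 ≈ 3730.0 + 23.952*I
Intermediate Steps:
(√(-574 + (125 - 453)/(-793 - 276)) + 2434) + 1296 = (√(-574 - 328/(-1069)) + 2434) + 1296 = (√(-574 - 328*(-1/1069)) + 2434) + 1296 = (√(-574 + 328/1069) + 2434) + 1296 = (√(-613278/1069) + 2434) + 1296 = (3*I*√72843798/1069 + 2434) + 1296 = (2434 + 3*I*√72843798/1069) + 1296 = 3730 + 3*I*√72843798/1069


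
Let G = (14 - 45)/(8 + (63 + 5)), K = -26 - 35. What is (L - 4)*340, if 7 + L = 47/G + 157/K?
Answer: -82810400/1891 ≈ -43792.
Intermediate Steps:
K = -61
G = -31/76 (G = -31/(8 + 68) = -31/76 ≈ -0.40789)
L = -235996/1891 (L = -7 + (47/(-31/76) + 157/(-61)) = -7 + (47*(-76/31) + 157*(-1/61)) = -7 + (-3572/31 - 157/61) = -7 - 222759/1891 = -235996/1891 ≈ -124.80)
(L - 4)*340 = (-235996/1891 - 4)*340 = -243560/1891*340 = -82810400/1891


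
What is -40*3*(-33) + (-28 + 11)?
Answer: 3943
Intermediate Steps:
-40*3*(-33) + (-28 + 11) = -120*(-33) - 17 = 3960 - 17 = 3943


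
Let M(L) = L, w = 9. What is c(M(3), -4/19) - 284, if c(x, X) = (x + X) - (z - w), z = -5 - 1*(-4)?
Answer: -5153/19 ≈ -271.21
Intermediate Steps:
z = -1 (z = -5 + 4 = -1)
c(x, X) = 10 + X + x (c(x, X) = (x + X) - (-1 - 1*9) = (X + x) - (-1 - 9) = (X + x) - 1*(-10) = (X + x) + 10 = 10 + X + x)
c(M(3), -4/19) - 284 = (10 - 4/19 + 3) - 284 = 243/19 - 284 = -5153/19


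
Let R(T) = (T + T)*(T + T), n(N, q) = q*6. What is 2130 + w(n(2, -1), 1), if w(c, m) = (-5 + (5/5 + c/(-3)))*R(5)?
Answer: 1930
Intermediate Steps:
n(N, q) = 6*q
R(T) = 4*T**2 (R(T) = (2*T)*(2*T) = 4*T**2)
w(c, m) = -400 - 100*c/3 (w(c, m) = (-5 + (5/5 + c/(-3)))*(4*5**2) = (-5 + (5*(1/5) + c*(-1/3)))*(4*25) = (-5 + (1 - c/3))*100 = (-4 - c/3)*100 = -400 - 100*c/3)
2130 + w(n(2, -1), 1) = 2130 + (-400 - 200*(-1)) = 2130 + (-400 - 100/3*(-6)) = 2130 + (-400 + 200) = 2130 - 200 = 1930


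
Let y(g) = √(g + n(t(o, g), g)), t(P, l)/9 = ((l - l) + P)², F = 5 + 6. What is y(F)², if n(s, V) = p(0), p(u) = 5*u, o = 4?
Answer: 11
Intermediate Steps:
F = 11
t(P, l) = 9*P² (t(P, l) = 9*((l - l) + P)² = 9*(0 + P)² = 9*P²)
n(s, V) = 0 (n(s, V) = 5*0 = 0)
y(g) = √g (y(g) = √(g + 0) = √g)
y(F)² = (√11)² = 11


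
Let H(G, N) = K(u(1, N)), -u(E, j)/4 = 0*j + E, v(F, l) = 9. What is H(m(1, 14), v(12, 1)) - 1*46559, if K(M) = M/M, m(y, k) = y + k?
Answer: -46558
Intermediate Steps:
u(E, j) = -4*E (u(E, j) = -4*(0*j + E) = -4*(0 + E) = -4*E)
m(y, k) = k + y
K(M) = 1
H(G, N) = 1
H(m(1, 14), v(12, 1)) - 1*46559 = 1 - 1*46559 = 1 - 46559 = -46558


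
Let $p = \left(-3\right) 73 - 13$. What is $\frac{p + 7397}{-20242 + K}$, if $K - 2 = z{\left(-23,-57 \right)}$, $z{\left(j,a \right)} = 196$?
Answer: $- \frac{7165}{20044} \approx -0.35746$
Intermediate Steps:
$p = -232$ ($p = -219 - 13 = -232$)
$K = 198$ ($K = 2 + 196 = 198$)
$\frac{p + 7397}{-20242 + K} = \frac{-232 + 7397}{-20242 + 198} = \frac{7165}{-20044} = 7165 \left(- \frac{1}{20044}\right) = - \frac{7165}{20044}$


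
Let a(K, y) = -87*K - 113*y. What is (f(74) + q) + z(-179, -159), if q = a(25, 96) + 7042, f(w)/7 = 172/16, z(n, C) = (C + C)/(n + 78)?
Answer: -2384651/404 ≈ -5902.6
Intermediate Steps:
z(n, C) = 2*C/(78 + n) (z(n, C) = (2*C)/(78 + n) = 2*C/(78 + n))
f(w) = 301/4 (f(w) = 7*(172/16) = 7*(172*(1/16)) = 7*(43/4) = 301/4)
a(K, y) = -113*y - 87*K
q = -5981 (q = (-113*96 - 87*25) + 7042 = (-10848 - 2175) + 7042 = -13023 + 7042 = -5981)
(f(74) + q) + z(-179, -159) = (301/4 - 5981) + 2*(-159)/(78 - 179) = -23623/4 + 2*(-159)/(-101) = -23623/4 + 2*(-159)*(-1/101) = -23623/4 + 318/101 = -2384651/404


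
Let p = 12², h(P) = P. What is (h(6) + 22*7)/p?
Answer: 10/9 ≈ 1.1111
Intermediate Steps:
p = 144
(h(6) + 22*7)/p = (6 + 22*7)/144 = (6 + 154)*(1/144) = 160*(1/144) = 10/9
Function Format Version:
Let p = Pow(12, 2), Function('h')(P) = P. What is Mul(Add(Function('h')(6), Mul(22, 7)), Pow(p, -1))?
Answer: Rational(10, 9) ≈ 1.1111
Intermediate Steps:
p = 144
Mul(Add(Function('h')(6), Mul(22, 7)), Pow(p, -1)) = Mul(Add(6, Mul(22, 7)), Pow(144, -1)) = Mul(Add(6, 154), Rational(1, 144)) = Mul(160, Rational(1, 144)) = Rational(10, 9)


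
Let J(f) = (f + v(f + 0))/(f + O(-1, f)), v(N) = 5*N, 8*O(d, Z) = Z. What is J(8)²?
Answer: 256/9 ≈ 28.444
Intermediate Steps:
O(d, Z) = Z/8
J(f) = 16/3 (J(f) = (f + 5*(f + 0))/(f + f/8) = (f + 5*f)/((9*f/8)) = (6*f)*(8/(9*f)) = 16/3)
J(8)² = (16/3)² = 256/9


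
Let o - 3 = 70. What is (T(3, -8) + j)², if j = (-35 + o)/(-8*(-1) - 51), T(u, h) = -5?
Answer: 64009/1849 ≈ 34.618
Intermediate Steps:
o = 73 (o = 3 + 70 = 73)
j = -38/43 (j = (-35 + 73)/(-8*(-1) - 51) = 38/(8 - 51) = 38/(-43) = 38*(-1/43) = -38/43 ≈ -0.88372)
(T(3, -8) + j)² = (-5 - 38/43)² = (-253/43)² = 64009/1849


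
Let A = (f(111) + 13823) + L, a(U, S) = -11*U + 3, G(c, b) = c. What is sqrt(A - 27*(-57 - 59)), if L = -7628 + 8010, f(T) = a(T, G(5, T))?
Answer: 9*sqrt(199) ≈ 126.96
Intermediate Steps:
a(U, S) = 3 - 11*U
f(T) = 3 - 11*T
L = 382
A = 12987 (A = ((3 - 11*111) + 13823) + 382 = ((3 - 1221) + 13823) + 382 = (-1218 + 13823) + 382 = 12605 + 382 = 12987)
sqrt(A - 27*(-57 - 59)) = sqrt(12987 - 27*(-57 - 59)) = sqrt(12987 - 27*(-116)) = sqrt(12987 + 3132) = sqrt(16119) = 9*sqrt(199)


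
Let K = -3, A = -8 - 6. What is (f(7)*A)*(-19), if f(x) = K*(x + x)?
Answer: -11172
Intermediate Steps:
A = -14
f(x) = -6*x (f(x) = -3*(x + x) = -6*x)
(f(7)*A)*(-19) = (-6*7*(-14))*(-19) = -42*(-14)*(-19) = 588*(-19) = -11172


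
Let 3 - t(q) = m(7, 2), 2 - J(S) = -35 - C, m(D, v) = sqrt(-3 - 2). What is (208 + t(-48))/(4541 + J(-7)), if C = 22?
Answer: 211/4600 - I*sqrt(5)/4600 ≈ 0.04587 - 0.0004861*I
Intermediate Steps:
m(D, v) = I*sqrt(5) (m(D, v) = sqrt(-5) = I*sqrt(5))
J(S) = 59 (J(S) = 2 - (-35 - 1*22) = 2 - (-35 - 22) = 2 - 1*(-57) = 2 + 57 = 59)
t(q) = 3 - I*sqrt(5)
(208 + t(-48))/(4541 + J(-7)) = (208 + (3 - I*sqrt(5)))/(4541 + 59) = (211 - I*sqrt(5))/4600 = (211 - I*sqrt(5))*(1/4600) = 211/4600 - I*sqrt(5)/4600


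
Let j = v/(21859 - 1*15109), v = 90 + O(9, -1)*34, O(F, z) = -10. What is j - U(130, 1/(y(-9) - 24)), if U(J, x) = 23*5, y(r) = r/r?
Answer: -3106/27 ≈ -115.04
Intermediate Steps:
y(r) = 1
v = -250 (v = 90 - 10*34 = 90 - 340 = -250)
U(J, x) = 115
j = -1/27 (j = -250/(21859 - 1*15109) = -250/(21859 - 15109) = -250/6750 = -250*1/6750 = -1/27 ≈ -0.037037)
j - U(130, 1/(y(-9) - 24)) = -1/27 - 1*115 = -1/27 - 115 = -3106/27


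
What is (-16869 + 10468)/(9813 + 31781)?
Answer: -6401/41594 ≈ -0.15389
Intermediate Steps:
(-16869 + 10468)/(9813 + 31781) = -6401/41594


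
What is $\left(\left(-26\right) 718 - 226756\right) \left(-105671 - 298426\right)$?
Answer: $99175102128$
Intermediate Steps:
$\left(\left(-26\right) 718 - 226756\right) \left(-105671 - 298426\right) = \left(-18668 - 226756\right) \left(-404097\right) = \left(-245424\right) \left(-404097\right) = 99175102128$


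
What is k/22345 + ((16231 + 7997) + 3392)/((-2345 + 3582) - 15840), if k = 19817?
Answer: -327781249/326304035 ≈ -1.0045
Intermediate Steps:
k/22345 + ((16231 + 7997) + 3392)/((-2345 + 3582) - 15840) = 19817/22345 + ((16231 + 7997) + 3392)/((-2345 + 3582) - 15840) = 19817*(1/22345) + (24228 + 3392)/(1237 - 15840) = 19817/22345 + 27620/(-14603) = 19817/22345 + 27620*(-1/14603) = 19817/22345 - 27620/14603 = -327781249/326304035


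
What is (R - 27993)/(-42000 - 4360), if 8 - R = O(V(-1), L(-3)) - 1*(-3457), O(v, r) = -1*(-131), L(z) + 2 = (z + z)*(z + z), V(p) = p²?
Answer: 31573/46360 ≈ 0.68104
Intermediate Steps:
L(z) = -2 + 4*z² (L(z) = -2 + (z + z)*(z + z) = -2 + (2*z)*(2*z) = -2 + 4*z²)
O(v, r) = 131
R = -3580 (R = 8 - (131 - 1*(-3457)) = 8 - (131 + 3457) = 8 - 1*3588 = 8 - 3588 = -3580)
(R - 27993)/(-42000 - 4360) = (-3580 - 27993)/(-42000 - 4360) = -31573/(-46360) = -31573*(-1/46360) = 31573/46360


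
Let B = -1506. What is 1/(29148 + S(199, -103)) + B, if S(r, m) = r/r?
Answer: -43898393/29149 ≈ -1506.0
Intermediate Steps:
S(r, m) = 1
1/(29148 + S(199, -103)) + B = 1/(29148 + 1) - 1506 = 1/29149 - 1506 = -43898393/29149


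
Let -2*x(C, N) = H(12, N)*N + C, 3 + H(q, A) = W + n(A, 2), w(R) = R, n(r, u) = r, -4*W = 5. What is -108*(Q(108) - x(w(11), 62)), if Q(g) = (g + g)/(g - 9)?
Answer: -2135943/11 ≈ -1.9418e+5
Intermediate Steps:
W = -5/4 (W = -¼*5 = -5/4 ≈ -1.2500)
Q(g) = 2*g/(-9 + g) (Q(g) = (2*g)/(-9 + g) = 2*g/(-9 + g))
H(q, A) = -17/4 + A (H(q, A) = -3 + (-5/4 + A) = -17/4 + A)
x(C, N) = -C/2 - N*(-17/4 + N)/2 (x(C, N) = -((-17/4 + N)*N + C)/2 = -(N*(-17/4 + N) + C)/2 = -(C + N*(-17/4 + N))/2 = -C/2 - N*(-17/4 + N)/2)
-108*(Q(108) - x(w(11), 62)) = -108*(2*108/(-9 + 108) - (-½*11 - ⅛*62*(-17 + 4*62))) = -108*(2*108/99 - (-11/2 - ⅛*62*(-17 + 248))) = -108*(2*108*(1/99) - (-11/2 - ⅛*62*231)) = -108*(24/11 - (-11/2 - 7161/4)) = -108*(24/11 - 1*(-7183/4)) = -108*(24/11 + 7183/4) = -108*79109/44 = -2135943/11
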